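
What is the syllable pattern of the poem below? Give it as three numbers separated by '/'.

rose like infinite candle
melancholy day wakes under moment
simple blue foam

7/10/4

Line 1: "rose like infinite candle": 1+1+3+2 = 7
Line 2: "melancholy day wakes under moment": 4+1+1+2+2 = 10
Line 3: "simple blue foam": 2+1+1 = 4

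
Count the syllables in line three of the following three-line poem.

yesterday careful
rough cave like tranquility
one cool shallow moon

Line three: "one cool shallow moon": 1+1+2+1 = 5

5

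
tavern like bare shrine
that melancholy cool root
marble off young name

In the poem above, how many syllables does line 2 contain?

Line 2: that (1), melancholy (4), cool (1), root (1) → 7

7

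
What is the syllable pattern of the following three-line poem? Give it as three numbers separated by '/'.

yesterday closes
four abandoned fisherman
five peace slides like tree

Line 1: yesterday(3) + closes(2) = 5
Line 2: four(1) + abandoned(3) + fisherman(3) = 7
Line 3: five(1) + peace(1) + slides(1) + like(1) + tree(1) = 5

5/7/5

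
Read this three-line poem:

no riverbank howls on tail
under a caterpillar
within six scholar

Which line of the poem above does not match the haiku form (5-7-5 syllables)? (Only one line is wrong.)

Line 1: "no riverbank howls on tail": 1+3+1+1+1 = 7 (expected 5)
Line 2: "under a caterpillar": 2+1+4 = 7 ✓
Line 3: "within six scholar": 2+1+2 = 5 ✓

The first line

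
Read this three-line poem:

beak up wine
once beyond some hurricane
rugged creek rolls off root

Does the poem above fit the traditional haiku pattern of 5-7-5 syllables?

No

Line 1: "beak up wine": 1+1+1 = 3 (expected 5)
Line 2: "once beyond some hurricane": 1+2+1+3 = 7 ✓
Line 3: "rugged creek rolls off root": 2+1+1+1+1 = 6 (expected 5)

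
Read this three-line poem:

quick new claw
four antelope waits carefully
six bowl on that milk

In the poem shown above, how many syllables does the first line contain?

The first line: "quick new claw": 1+1+1 = 3

3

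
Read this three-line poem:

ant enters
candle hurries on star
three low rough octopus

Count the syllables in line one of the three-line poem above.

3

Line one: ant(1) + enters(2) = 3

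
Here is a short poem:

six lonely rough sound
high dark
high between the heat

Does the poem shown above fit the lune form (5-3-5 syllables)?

Line 1: "six lonely rough sound": 1+2+1+1 = 5 ✓
Line 2: "high dark": 1+1 = 2 (expected 3)
Line 3: "high between the heat": 1+2+1+1 = 5 ✓

No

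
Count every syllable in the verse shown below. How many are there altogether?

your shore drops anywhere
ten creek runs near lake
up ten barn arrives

Line 1: "your shore drops anywhere": 1+1+1+3 = 6
Line 2: "ten creek runs near lake": 1+1+1+1+1 = 5
Line 3: "up ten barn arrives": 1+1+1+2 = 5
Total: 6 + 5 + 5 = 16

16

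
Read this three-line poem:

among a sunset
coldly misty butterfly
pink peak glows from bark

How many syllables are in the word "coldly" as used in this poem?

2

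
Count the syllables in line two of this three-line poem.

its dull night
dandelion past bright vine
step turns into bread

Line two: dandelion(4) + past(1) + bright(1) + vine(1) = 7

7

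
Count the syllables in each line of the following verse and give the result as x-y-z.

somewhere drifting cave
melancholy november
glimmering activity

Line 1: somewhere (2), drifting (2), cave (1) → 5
Line 2: melancholy (4), november (3) → 7
Line 3: glimmering (3), activity (4) → 7

5-7-7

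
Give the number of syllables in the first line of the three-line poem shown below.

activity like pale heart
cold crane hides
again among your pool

7

The first line: activity(4) + like(1) + pale(1) + heart(1) = 7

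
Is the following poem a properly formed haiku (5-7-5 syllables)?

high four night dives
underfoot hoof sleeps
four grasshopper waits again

No

Line 1: high(1) + four(1) + night(1) + dives(1) = 4 (expected 5)
Line 2: underfoot(3) + hoof(1) + sleeps(1) = 5 (expected 7)
Line 3: four(1) + grasshopper(3) + waits(1) + again(2) = 7 (expected 5)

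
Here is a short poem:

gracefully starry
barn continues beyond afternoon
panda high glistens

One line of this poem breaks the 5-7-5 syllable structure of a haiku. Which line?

The second line

Line 1: gracefully(3) + starry(2) = 5 ✓
Line 2: barn(1) + continues(3) + beyond(2) + afternoon(3) = 9 (expected 7)
Line 3: panda(2) + high(1) + glistens(2) = 5 ✓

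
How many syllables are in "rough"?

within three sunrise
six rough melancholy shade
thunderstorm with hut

1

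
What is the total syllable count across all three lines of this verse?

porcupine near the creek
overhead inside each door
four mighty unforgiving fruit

Line 1: "porcupine near the creek": 3+1+1+1 = 6
Line 2: "overhead inside each door": 3+2+1+1 = 7
Line 3: "four mighty unforgiving fruit": 1+2+4+1 = 8
Total: 6 + 7 + 8 = 21

21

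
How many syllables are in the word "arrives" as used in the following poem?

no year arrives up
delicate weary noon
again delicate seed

2

"arrives" has 2 syllables.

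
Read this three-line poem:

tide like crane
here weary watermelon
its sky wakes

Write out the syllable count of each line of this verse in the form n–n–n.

Line 1: tide(1) + like(1) + crane(1) = 3
Line 2: here(1) + weary(2) + watermelon(4) = 7
Line 3: its(1) + sky(1) + wakes(1) = 3

3–7–3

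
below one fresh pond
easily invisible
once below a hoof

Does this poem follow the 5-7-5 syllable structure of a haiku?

Yes

Line 1: below (2), one (1), fresh (1), pond (1) → 5 ✓
Line 2: easily (3), invisible (4) → 7 ✓
Line 3: once (1), below (2), a (1), hoof (1) → 5 ✓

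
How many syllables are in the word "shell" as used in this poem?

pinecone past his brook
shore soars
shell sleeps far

1

"shell" has 1 syllable.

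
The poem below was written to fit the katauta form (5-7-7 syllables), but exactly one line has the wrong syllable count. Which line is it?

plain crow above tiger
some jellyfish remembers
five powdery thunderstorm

The first line

Line 1: "plain crow above tiger": 1+1+2+2 = 6 (expected 5)
Line 2: "some jellyfish remembers": 1+3+3 = 7 ✓
Line 3: "five powdery thunderstorm": 1+3+3 = 7 ✓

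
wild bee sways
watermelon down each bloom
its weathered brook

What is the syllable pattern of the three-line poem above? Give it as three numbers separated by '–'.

3–7–4

Line 1: wild(1) + bee(1) + sways(1) = 3
Line 2: watermelon(4) + down(1) + each(1) + bloom(1) = 7
Line 3: its(1) + weathered(2) + brook(1) = 4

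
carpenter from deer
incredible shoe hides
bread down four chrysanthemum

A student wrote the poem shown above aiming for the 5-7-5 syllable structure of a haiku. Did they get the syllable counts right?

Line 1: "carpenter from deer": 3+1+1 = 5 ✓
Line 2: "incredible shoe hides": 4+1+1 = 6 (expected 7)
Line 3: "bread down four chrysanthemum": 1+1+1+4 = 7 (expected 5)

No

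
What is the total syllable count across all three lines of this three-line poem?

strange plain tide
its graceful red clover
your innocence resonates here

Line 1: "strange plain tide": 1+1+1 = 3
Line 2: "its graceful red clover": 1+2+1+2 = 6
Line 3: "your innocence resonates here": 1+3+3+1 = 8
Total: 3 + 6 + 8 = 17

17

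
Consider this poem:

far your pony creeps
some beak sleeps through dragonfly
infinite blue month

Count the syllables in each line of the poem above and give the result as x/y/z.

5/7/5

Line 1: far (1), your (1), pony (2), creeps (1) → 5
Line 2: some (1), beak (1), sleeps (1), through (1), dragonfly (3) → 7
Line 3: infinite (3), blue (1), month (1) → 5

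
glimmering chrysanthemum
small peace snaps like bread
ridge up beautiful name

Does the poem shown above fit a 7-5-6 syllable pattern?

Line 1: glimmering (3), chrysanthemum (4) → 7 ✓
Line 2: small (1), peace (1), snaps (1), like (1), bread (1) → 5 ✓
Line 3: ridge (1), up (1), beautiful (3), name (1) → 6 ✓

Yes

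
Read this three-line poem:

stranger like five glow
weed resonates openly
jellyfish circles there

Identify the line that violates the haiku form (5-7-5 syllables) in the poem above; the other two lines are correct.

Line 1: stranger (2), like (1), five (1), glow (1) → 5 ✓
Line 2: weed (1), resonates (3), openly (3) → 7 ✓
Line 3: jellyfish (3), circles (2), there (1) → 6 (expected 5)

The third line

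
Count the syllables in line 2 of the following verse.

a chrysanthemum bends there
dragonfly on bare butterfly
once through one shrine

8

Line 2: "dragonfly on bare butterfly": 3+1+1+3 = 8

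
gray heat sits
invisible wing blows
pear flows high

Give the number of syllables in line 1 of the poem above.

3

Line 1: "gray heat sits": 1+1+1 = 3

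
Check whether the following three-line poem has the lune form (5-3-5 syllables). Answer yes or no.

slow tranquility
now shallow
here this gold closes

Yes

Line 1: slow (1), tranquility (4) → 5 ✓
Line 2: now (1), shallow (2) → 3 ✓
Line 3: here (1), this (1), gold (1), closes (2) → 5 ✓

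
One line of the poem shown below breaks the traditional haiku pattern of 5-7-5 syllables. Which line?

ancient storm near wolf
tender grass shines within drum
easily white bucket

The third line

Line 1: ancient(2) + storm(1) + near(1) + wolf(1) = 5 ✓
Line 2: tender(2) + grass(1) + shines(1) + within(2) + drum(1) = 7 ✓
Line 3: easily(3) + white(1) + bucket(2) = 6 (expected 5)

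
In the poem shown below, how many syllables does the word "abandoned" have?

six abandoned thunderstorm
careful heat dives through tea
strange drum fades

3

"abandoned" has 3 syllables.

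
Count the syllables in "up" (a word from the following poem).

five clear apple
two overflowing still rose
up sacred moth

1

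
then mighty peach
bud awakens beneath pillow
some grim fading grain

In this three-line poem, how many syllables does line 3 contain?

5

Line 3: "some grim fading grain": 1+1+2+1 = 5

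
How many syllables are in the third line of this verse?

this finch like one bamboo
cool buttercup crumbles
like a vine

The third line: like (1), a (1), vine (1) → 3

3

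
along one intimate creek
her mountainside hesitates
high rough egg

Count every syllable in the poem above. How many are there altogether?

17

Line 1: "along one intimate creek": 2+1+3+1 = 7
Line 2: "her mountainside hesitates": 1+3+3 = 7
Line 3: "high rough egg": 1+1+1 = 3
Total: 7 + 7 + 3 = 17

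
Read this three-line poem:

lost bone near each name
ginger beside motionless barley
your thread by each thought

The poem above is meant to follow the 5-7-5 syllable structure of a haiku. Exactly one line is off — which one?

Line 1: lost (1), bone (1), near (1), each (1), name (1) → 5 ✓
Line 2: ginger (2), beside (2), motionless (3), barley (2) → 9 (expected 7)
Line 3: your (1), thread (1), by (1), each (1), thought (1) → 5 ✓

Line 2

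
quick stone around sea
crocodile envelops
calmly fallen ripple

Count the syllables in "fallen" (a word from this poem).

2

"fallen" has 2 syllables.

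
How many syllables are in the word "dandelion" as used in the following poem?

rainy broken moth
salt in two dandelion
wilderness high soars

4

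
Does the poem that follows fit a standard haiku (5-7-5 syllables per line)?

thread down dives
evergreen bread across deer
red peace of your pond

No

Line 1: "thread down dives": 1+1+1 = 3 (expected 5)
Line 2: "evergreen bread across deer": 3+1+2+1 = 7 ✓
Line 3: "red peace of your pond": 1+1+1+1+1 = 5 ✓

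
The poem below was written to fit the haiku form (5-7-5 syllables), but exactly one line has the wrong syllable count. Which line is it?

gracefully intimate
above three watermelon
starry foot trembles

Line 1

Line 1: gracefully (3), intimate (3) → 6 (expected 5)
Line 2: above (2), three (1), watermelon (4) → 7 ✓
Line 3: starry (2), foot (1), trembles (2) → 5 ✓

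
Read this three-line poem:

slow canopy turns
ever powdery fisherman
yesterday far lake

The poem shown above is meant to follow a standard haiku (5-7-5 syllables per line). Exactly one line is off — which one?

Line 1: slow (1), canopy (3), turns (1) → 5 ✓
Line 2: ever (2), powdery (3), fisherman (3) → 8 (expected 7)
Line 3: yesterday (3), far (1), lake (1) → 5 ✓

The second line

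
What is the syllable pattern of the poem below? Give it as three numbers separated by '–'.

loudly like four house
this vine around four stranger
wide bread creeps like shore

5–7–5

Line 1: loudly(2) + like(1) + four(1) + house(1) = 5
Line 2: this(1) + vine(1) + around(2) + four(1) + stranger(2) = 7
Line 3: wide(1) + bread(1) + creeps(1) + like(1) + shore(1) = 5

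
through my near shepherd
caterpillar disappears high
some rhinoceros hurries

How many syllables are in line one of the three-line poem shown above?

5

Line one: "through my near shepherd": 1+1+1+2 = 5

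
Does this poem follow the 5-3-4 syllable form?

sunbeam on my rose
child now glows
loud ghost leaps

Line 1: "sunbeam on my rose": 2+1+1+1 = 5 ✓
Line 2: "child now glows": 1+1+1 = 3 ✓
Line 3: "loud ghost leaps": 1+1+1 = 3 (expected 4)

No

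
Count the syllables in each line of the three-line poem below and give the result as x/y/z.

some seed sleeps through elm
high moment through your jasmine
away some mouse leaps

Line 1: some (1), seed (1), sleeps (1), through (1), elm (1) → 5
Line 2: high (1), moment (2), through (1), your (1), jasmine (2) → 7
Line 3: away (2), some (1), mouse (1), leaps (1) → 5

5/7/5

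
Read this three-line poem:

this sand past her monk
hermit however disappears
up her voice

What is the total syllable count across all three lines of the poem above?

16

Line 1: this (1), sand (1), past (1), her (1), monk (1) → 5
Line 2: hermit (2), however (3), disappears (3) → 8
Line 3: up (1), her (1), voice (1) → 3
Total: 5 + 8 + 3 = 16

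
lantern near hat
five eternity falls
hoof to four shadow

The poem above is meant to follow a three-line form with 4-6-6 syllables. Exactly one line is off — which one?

Line 3

Line 1: lantern(2) + near(1) + hat(1) = 4 ✓
Line 2: five(1) + eternity(4) + falls(1) = 6 ✓
Line 3: hoof(1) + to(1) + four(1) + shadow(2) = 5 (expected 6)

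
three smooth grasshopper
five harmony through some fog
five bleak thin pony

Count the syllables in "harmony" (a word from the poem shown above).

3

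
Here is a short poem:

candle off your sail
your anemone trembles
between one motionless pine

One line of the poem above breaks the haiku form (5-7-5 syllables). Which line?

Line 1: "candle off your sail": 2+1+1+1 = 5 ✓
Line 2: "your anemone trembles": 1+4+2 = 7 ✓
Line 3: "between one motionless pine": 2+1+3+1 = 7 (expected 5)

The third line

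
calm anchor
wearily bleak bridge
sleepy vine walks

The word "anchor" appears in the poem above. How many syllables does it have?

2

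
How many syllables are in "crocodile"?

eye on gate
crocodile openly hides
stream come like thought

3

"crocodile" has 3 syllables.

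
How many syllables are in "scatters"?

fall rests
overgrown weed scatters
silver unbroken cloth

2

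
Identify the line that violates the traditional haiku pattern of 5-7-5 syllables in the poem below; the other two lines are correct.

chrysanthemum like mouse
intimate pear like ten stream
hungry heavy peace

Line 1

Line 1: chrysanthemum(4) + like(1) + mouse(1) = 6 (expected 5)
Line 2: intimate(3) + pear(1) + like(1) + ten(1) + stream(1) = 7 ✓
Line 3: hungry(2) + heavy(2) + peace(1) = 5 ✓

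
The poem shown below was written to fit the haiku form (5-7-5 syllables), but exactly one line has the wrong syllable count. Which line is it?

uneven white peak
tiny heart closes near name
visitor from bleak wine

The third line

Line 1: uneven (3), white (1), peak (1) → 5 ✓
Line 2: tiny (2), heart (1), closes (2), near (1), name (1) → 7 ✓
Line 3: visitor (3), from (1), bleak (1), wine (1) → 6 (expected 5)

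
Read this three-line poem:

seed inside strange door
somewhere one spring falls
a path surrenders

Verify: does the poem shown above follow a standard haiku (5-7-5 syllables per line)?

No

Line 1: seed(1) + inside(2) + strange(1) + door(1) = 5 ✓
Line 2: somewhere(2) + one(1) + spring(1) + falls(1) = 5 (expected 7)
Line 3: a(1) + path(1) + surrenders(3) = 5 ✓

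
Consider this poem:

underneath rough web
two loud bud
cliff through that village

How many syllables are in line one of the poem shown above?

5

Line one: underneath (3), rough (1), web (1) → 5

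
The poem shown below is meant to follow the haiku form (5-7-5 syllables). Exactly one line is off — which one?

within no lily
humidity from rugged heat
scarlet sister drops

Line 1: within(2) + no(1) + lily(2) = 5 ✓
Line 2: humidity(4) + from(1) + rugged(2) + heat(1) = 8 (expected 7)
Line 3: scarlet(2) + sister(2) + drops(1) = 5 ✓

The second line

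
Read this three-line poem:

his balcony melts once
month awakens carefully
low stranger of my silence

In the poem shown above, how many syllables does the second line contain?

The second line: month (1), awakens (3), carefully (3) → 7

7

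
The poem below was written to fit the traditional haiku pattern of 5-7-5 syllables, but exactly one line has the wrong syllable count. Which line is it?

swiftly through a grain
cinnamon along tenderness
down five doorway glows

The second line

Line 1: swiftly(2) + through(1) + a(1) + grain(1) = 5 ✓
Line 2: cinnamon(3) + along(2) + tenderness(3) = 8 (expected 7)
Line 3: down(1) + five(1) + doorway(2) + glows(1) = 5 ✓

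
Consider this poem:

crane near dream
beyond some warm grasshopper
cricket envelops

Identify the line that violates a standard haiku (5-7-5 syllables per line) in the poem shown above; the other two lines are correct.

The first line

Line 1: crane(1) + near(1) + dream(1) = 3 (expected 5)
Line 2: beyond(2) + some(1) + warm(1) + grasshopper(3) = 7 ✓
Line 3: cricket(2) + envelops(3) = 5 ✓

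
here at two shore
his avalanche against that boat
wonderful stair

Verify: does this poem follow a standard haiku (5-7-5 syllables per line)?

No

Line 1: here (1), at (1), two (1), shore (1) → 4 (expected 5)
Line 2: his (1), avalanche (3), against (2), that (1), boat (1) → 8 (expected 7)
Line 3: wonderful (3), stair (1) → 4 (expected 5)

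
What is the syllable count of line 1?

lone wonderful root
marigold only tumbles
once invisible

5

Line 1: "lone wonderful root": 1+3+1 = 5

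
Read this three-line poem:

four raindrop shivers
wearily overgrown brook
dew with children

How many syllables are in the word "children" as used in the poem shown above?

"children" has 2 syllables.

2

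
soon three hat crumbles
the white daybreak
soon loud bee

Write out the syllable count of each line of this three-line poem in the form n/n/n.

Line 1: soon (1), three (1), hat (1), crumbles (2) → 5
Line 2: the (1), white (1), daybreak (2) → 4
Line 3: soon (1), loud (1), bee (1) → 3

5/4/3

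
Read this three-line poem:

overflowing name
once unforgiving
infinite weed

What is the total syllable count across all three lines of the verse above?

14

Line 1: overflowing (4), name (1) → 5
Line 2: once (1), unforgiving (4) → 5
Line 3: infinite (3), weed (1) → 4
Total: 5 + 5 + 4 = 14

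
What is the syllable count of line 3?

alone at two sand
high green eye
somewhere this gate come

5

Line 3: somewhere(2) + this(1) + gate(1) + come(1) = 5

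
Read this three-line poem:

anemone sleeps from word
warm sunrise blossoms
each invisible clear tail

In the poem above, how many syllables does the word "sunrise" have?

2

"sunrise" has 2 syllables.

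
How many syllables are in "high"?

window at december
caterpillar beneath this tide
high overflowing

1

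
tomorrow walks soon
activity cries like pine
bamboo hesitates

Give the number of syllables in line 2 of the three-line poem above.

7

Line 2: activity(4) + cries(1) + like(1) + pine(1) = 7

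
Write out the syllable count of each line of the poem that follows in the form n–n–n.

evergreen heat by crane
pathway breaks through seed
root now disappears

6–5–5

Line 1: evergreen (3), heat (1), by (1), crane (1) → 6
Line 2: pathway (2), breaks (1), through (1), seed (1) → 5
Line 3: root (1), now (1), disappears (3) → 5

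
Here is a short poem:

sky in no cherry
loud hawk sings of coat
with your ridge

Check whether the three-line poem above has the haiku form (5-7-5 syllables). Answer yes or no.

No

Line 1: "sky in no cherry": 1+1+1+2 = 5 ✓
Line 2: "loud hawk sings of coat": 1+1+1+1+1 = 5 (expected 7)
Line 3: "with your ridge": 1+1+1 = 3 (expected 5)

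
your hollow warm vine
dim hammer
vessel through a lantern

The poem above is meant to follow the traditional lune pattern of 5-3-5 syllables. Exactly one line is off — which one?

Line 3

Line 1: your (1), hollow (2), warm (1), vine (1) → 5 ✓
Line 2: dim (1), hammer (2) → 3 ✓
Line 3: vessel (2), through (1), a (1), lantern (2) → 6 (expected 5)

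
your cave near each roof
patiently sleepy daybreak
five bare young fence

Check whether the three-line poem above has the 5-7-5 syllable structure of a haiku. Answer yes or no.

No

Line 1: your (1), cave (1), near (1), each (1), roof (1) → 5 ✓
Line 2: patiently (3), sleepy (2), daybreak (2) → 7 ✓
Line 3: five (1), bare (1), young (1), fence (1) → 4 (expected 5)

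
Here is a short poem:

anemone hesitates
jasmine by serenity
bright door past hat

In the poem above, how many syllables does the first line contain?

The first line: "anemone hesitates": 4+3 = 7

7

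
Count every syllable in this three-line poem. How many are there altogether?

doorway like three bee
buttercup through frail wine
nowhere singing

Line 1: doorway (2), like (1), three (1), bee (1) → 5
Line 2: buttercup (3), through (1), frail (1), wine (1) → 6
Line 3: nowhere (2), singing (2) → 4
Total: 5 + 6 + 4 = 15

15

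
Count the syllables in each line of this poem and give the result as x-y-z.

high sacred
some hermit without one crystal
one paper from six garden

3-8-7

Line 1: "high sacred": 1+2 = 3
Line 2: "some hermit without one crystal": 1+2+2+1+2 = 8
Line 3: "one paper from six garden": 1+2+1+1+2 = 7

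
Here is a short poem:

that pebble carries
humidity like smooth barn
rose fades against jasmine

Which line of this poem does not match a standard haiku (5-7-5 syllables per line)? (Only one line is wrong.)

Line 1: that(1) + pebble(2) + carries(2) = 5 ✓
Line 2: humidity(4) + like(1) + smooth(1) + barn(1) = 7 ✓
Line 3: rose(1) + fades(1) + against(2) + jasmine(2) = 6 (expected 5)

The third line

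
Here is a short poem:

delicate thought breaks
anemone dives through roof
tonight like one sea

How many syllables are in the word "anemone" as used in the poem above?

4

"anemone" has 4 syllables.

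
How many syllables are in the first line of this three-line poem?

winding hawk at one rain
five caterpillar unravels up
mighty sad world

The first line: winding (2), hawk (1), at (1), one (1), rain (1) → 6

6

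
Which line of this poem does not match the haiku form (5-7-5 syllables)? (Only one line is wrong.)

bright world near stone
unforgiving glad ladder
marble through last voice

Line 1

Line 1: "bright world near stone": 1+1+1+1 = 4 (expected 5)
Line 2: "unforgiving glad ladder": 4+1+2 = 7 ✓
Line 3: "marble through last voice": 2+1+1+1 = 5 ✓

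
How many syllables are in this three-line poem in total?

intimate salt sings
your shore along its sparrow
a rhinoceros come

Line 1: intimate (3), salt (1), sings (1) → 5
Line 2: your (1), shore (1), along (2), its (1), sparrow (2) → 7
Line 3: a (1), rhinoceros (4), come (1) → 6
Total: 5 + 7 + 6 = 18

18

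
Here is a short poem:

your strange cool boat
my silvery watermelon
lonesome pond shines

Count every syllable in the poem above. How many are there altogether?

16

Line 1: your(1) + strange(1) + cool(1) + boat(1) = 4
Line 2: my(1) + silvery(3) + watermelon(4) = 8
Line 3: lonesome(2) + pond(1) + shines(1) = 4
Total: 4 + 8 + 4 = 16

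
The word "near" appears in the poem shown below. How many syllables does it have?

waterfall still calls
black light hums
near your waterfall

1

"near" has 1 syllable.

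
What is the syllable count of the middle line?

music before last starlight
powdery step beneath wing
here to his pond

7

The middle line: "powdery step beneath wing": 3+1+2+1 = 7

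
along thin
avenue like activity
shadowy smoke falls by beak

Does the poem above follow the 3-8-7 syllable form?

Line 1: along (2), thin (1) → 3 ✓
Line 2: avenue (3), like (1), activity (4) → 8 ✓
Line 3: shadowy (3), smoke (1), falls (1), by (1), beak (1) → 7 ✓

Yes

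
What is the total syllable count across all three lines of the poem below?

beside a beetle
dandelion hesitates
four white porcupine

Line 1: beside (2), a (1), beetle (2) → 5
Line 2: dandelion (4), hesitates (3) → 7
Line 3: four (1), white (1), porcupine (3) → 5
Total: 5 + 7 + 5 = 17

17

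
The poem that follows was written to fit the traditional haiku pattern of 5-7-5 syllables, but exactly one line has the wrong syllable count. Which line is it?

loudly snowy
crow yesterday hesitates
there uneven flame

Line 1: loudly(2) + snowy(2) = 4 (expected 5)
Line 2: crow(1) + yesterday(3) + hesitates(3) = 7 ✓
Line 3: there(1) + uneven(3) + flame(1) = 5 ✓

The first line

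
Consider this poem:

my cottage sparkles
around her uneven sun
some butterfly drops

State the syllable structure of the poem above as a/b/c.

5/7/5

Line 1: my (1), cottage (2), sparkles (2) → 5
Line 2: around (2), her (1), uneven (3), sun (1) → 7
Line 3: some (1), butterfly (3), drops (1) → 5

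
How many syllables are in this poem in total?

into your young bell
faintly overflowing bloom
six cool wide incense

17

Line 1: "into your young bell": 2+1+1+1 = 5
Line 2: "faintly overflowing bloom": 2+4+1 = 7
Line 3: "six cool wide incense": 1+1+1+2 = 5
Total: 5 + 7 + 5 = 17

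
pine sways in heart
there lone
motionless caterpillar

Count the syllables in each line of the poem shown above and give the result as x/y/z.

Line 1: pine (1), sways (1), in (1), heart (1) → 4
Line 2: there (1), lone (1) → 2
Line 3: motionless (3), caterpillar (4) → 7

4/2/7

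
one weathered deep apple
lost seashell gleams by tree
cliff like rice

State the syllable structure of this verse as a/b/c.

Line 1: "one weathered deep apple": 1+2+1+2 = 6
Line 2: "lost seashell gleams by tree": 1+2+1+1+1 = 6
Line 3: "cliff like rice": 1+1+1 = 3

6/6/3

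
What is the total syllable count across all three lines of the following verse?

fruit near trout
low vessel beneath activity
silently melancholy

19

Line 1: "fruit near trout": 1+1+1 = 3
Line 2: "low vessel beneath activity": 1+2+2+4 = 9
Line 3: "silently melancholy": 3+4 = 7
Total: 3 + 9 + 7 = 19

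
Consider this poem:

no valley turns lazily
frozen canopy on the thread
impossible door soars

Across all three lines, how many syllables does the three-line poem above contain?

Line 1: no(1) + valley(2) + turns(1) + lazily(3) = 7
Line 2: frozen(2) + canopy(3) + on(1) + the(1) + thread(1) = 8
Line 3: impossible(4) + door(1) + soars(1) = 6
Total: 7 + 8 + 6 = 21

21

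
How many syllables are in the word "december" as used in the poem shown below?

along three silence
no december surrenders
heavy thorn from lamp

3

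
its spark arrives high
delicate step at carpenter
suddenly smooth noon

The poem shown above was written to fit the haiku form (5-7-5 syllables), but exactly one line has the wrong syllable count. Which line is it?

The second line

Line 1: "its spark arrives high": 1+1+2+1 = 5 ✓
Line 2: "delicate step at carpenter": 3+1+1+3 = 8 (expected 7)
Line 3: "suddenly smooth noon": 3+1+1 = 5 ✓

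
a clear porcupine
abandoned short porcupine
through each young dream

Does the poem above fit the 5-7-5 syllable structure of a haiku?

No

Line 1: a (1), clear (1), porcupine (3) → 5 ✓
Line 2: abandoned (3), short (1), porcupine (3) → 7 ✓
Line 3: through (1), each (1), young (1), dream (1) → 4 (expected 5)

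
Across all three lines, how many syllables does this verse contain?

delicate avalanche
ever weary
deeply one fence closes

Line 1: delicate(3) + avalanche(3) = 6
Line 2: ever(2) + weary(2) = 4
Line 3: deeply(2) + one(1) + fence(1) + closes(2) = 6
Total: 6 + 4 + 6 = 16

16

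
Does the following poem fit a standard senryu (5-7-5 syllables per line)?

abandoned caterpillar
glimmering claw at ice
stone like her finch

No

Line 1: abandoned (3), caterpillar (4) → 7 (expected 5)
Line 2: glimmering (3), claw (1), at (1), ice (1) → 6 (expected 7)
Line 3: stone (1), like (1), her (1), finch (1) → 4 (expected 5)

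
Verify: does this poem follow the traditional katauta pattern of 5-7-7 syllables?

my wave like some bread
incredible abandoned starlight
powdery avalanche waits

No

Line 1: my (1), wave (1), like (1), some (1), bread (1) → 5 ✓
Line 2: incredible (4), abandoned (3), starlight (2) → 9 (expected 7)
Line 3: powdery (3), avalanche (3), waits (1) → 7 ✓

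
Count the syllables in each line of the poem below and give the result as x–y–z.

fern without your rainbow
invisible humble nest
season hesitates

Line 1: fern (1), without (2), your (1), rainbow (2) → 6
Line 2: invisible (4), humble (2), nest (1) → 7
Line 3: season (2), hesitates (3) → 5

6–7–5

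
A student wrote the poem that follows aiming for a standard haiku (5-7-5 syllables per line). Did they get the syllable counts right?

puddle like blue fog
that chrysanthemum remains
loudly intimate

Yes

Line 1: puddle (2), like (1), blue (1), fog (1) → 5 ✓
Line 2: that (1), chrysanthemum (4), remains (2) → 7 ✓
Line 3: loudly (2), intimate (3) → 5 ✓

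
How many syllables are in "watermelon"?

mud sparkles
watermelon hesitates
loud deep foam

4

"watermelon" has 4 syllables.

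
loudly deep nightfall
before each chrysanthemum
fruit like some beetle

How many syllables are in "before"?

2

"before" has 2 syllables.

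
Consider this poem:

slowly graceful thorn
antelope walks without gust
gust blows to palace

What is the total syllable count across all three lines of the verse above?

17

Line 1: slowly(2) + graceful(2) + thorn(1) = 5
Line 2: antelope(3) + walks(1) + without(2) + gust(1) = 7
Line 3: gust(1) + blows(1) + to(1) + palace(2) = 5
Total: 5 + 7 + 5 = 17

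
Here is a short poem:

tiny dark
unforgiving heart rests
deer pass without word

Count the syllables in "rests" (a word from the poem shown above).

1

"rests" has 1 syllable.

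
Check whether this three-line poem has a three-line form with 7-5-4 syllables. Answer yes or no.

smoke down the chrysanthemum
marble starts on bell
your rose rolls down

Line 1: smoke (1), down (1), the (1), chrysanthemum (4) → 7 ✓
Line 2: marble (2), starts (1), on (1), bell (1) → 5 ✓
Line 3: your (1), rose (1), rolls (1), down (1) → 4 ✓

Yes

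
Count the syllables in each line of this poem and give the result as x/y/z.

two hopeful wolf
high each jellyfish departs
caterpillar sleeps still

4/7/6

Line 1: "two hopeful wolf": 1+2+1 = 4
Line 2: "high each jellyfish departs": 1+1+3+2 = 7
Line 3: "caterpillar sleeps still": 4+1+1 = 6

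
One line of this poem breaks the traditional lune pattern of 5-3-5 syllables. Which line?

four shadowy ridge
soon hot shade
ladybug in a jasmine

Line 1: four (1), shadowy (3), ridge (1) → 5 ✓
Line 2: soon (1), hot (1), shade (1) → 3 ✓
Line 3: ladybug (3), in (1), a (1), jasmine (2) → 7 (expected 5)

The third line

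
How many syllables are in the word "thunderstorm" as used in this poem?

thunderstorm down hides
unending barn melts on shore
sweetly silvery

3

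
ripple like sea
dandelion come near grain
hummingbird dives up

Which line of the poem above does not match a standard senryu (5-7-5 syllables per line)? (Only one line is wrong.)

The first line

Line 1: ripple(2) + like(1) + sea(1) = 4 (expected 5)
Line 2: dandelion(4) + come(1) + near(1) + grain(1) = 7 ✓
Line 3: hummingbird(3) + dives(1) + up(1) = 5 ✓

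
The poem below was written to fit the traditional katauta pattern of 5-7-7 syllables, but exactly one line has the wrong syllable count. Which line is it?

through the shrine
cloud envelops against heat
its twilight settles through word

Line 1: through(1) + the(1) + shrine(1) = 3 (expected 5)
Line 2: cloud(1) + envelops(3) + against(2) + heat(1) = 7 ✓
Line 3: its(1) + twilight(2) + settles(2) + through(1) + word(1) = 7 ✓

Line 1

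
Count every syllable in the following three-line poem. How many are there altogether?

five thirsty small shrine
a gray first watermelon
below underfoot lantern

19

Line 1: "five thirsty small shrine": 1+2+1+1 = 5
Line 2: "a gray first watermelon": 1+1+1+4 = 7
Line 3: "below underfoot lantern": 2+3+2 = 7
Total: 5 + 7 + 7 = 19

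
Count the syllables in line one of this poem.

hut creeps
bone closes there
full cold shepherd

Line one: hut (1), creeps (1) → 2

2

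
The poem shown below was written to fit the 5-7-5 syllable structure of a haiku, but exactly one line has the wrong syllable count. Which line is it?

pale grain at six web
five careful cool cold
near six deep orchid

Line 1: "pale grain at six web": 1+1+1+1+1 = 5 ✓
Line 2: "five careful cool cold": 1+2+1+1 = 5 (expected 7)
Line 3: "near six deep orchid": 1+1+1+2 = 5 ✓

The second line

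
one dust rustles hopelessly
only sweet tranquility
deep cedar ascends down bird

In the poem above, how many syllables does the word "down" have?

"down" has 1 syllable.

1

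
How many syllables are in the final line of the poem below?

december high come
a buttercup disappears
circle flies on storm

5

The final line: circle (2), flies (1), on (1), storm (1) → 5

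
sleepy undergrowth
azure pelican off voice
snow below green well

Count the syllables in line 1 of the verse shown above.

Line 1: sleepy(2) + undergrowth(3) = 5

5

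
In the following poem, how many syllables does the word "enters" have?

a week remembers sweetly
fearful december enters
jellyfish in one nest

2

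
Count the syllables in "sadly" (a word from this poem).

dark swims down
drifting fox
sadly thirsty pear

2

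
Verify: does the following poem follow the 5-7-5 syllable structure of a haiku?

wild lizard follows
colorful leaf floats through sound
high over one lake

Line 1: wild (1), lizard (2), follows (2) → 5 ✓
Line 2: colorful (3), leaf (1), floats (1), through (1), sound (1) → 7 ✓
Line 3: high (1), over (2), one (1), lake (1) → 5 ✓

Yes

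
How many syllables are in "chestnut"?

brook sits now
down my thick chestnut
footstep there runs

2

"chestnut" has 2 syllables.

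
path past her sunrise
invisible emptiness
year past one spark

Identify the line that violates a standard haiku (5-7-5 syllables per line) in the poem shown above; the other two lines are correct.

Line 1: path(1) + past(1) + her(1) + sunrise(2) = 5 ✓
Line 2: invisible(4) + emptiness(3) = 7 ✓
Line 3: year(1) + past(1) + one(1) + spark(1) = 4 (expected 5)

Line 3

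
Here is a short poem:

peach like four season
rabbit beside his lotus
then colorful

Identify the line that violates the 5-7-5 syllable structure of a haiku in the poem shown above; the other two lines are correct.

Line 1: peach (1), like (1), four (1), season (2) → 5 ✓
Line 2: rabbit (2), beside (2), his (1), lotus (2) → 7 ✓
Line 3: then (1), colorful (3) → 4 (expected 5)

Line 3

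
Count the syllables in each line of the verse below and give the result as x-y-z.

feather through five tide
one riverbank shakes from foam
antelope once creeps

Line 1: "feather through five tide": 2+1+1+1 = 5
Line 2: "one riverbank shakes from foam": 1+3+1+1+1 = 7
Line 3: "antelope once creeps": 3+1+1 = 5

5-7-5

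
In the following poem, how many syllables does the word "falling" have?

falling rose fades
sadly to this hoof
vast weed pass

"falling" has 2 syllables.

2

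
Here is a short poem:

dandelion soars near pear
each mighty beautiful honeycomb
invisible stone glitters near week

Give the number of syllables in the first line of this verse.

7

The first line: dandelion (4), soars (1), near (1), pear (1) → 7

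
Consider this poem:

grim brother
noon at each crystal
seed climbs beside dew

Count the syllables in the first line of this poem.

The first line: "grim brother": 1+2 = 3

3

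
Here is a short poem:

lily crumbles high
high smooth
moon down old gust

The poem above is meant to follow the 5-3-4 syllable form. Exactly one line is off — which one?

The second line

Line 1: lily (2), crumbles (2), high (1) → 5 ✓
Line 2: high (1), smooth (1) → 2 (expected 3)
Line 3: moon (1), down (1), old (1), gust (1) → 4 ✓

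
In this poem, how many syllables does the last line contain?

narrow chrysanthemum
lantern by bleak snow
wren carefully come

5

The last line: wren (1), carefully (3), come (1) → 5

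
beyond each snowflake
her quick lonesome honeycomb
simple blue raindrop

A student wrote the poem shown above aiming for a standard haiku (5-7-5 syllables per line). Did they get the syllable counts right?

Yes

Line 1: "beyond each snowflake": 2+1+2 = 5 ✓
Line 2: "her quick lonesome honeycomb": 1+1+2+3 = 7 ✓
Line 3: "simple blue raindrop": 2+1+2 = 5 ✓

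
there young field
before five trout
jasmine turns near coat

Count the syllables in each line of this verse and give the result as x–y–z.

Line 1: "there young field": 1+1+1 = 3
Line 2: "before five trout": 2+1+1 = 4
Line 3: "jasmine turns near coat": 2+1+1+1 = 5

3–4–5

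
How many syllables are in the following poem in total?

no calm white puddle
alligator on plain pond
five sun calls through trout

Line 1: "no calm white puddle": 1+1+1+2 = 5
Line 2: "alligator on plain pond": 4+1+1+1 = 7
Line 3: "five sun calls through trout": 1+1+1+1+1 = 5
Total: 5 + 7 + 5 = 17

17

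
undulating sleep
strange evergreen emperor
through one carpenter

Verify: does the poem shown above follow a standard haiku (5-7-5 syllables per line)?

Yes

Line 1: undulating(4) + sleep(1) = 5 ✓
Line 2: strange(1) + evergreen(3) + emperor(3) = 7 ✓
Line 3: through(1) + one(1) + carpenter(3) = 5 ✓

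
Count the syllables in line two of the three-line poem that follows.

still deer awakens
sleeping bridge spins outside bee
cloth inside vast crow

7

Line two: "sleeping bridge spins outside bee": 2+1+1+2+1 = 7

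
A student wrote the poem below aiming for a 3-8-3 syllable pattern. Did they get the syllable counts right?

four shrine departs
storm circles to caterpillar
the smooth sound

No

Line 1: four (1), shrine (1), departs (2) → 4 (expected 3)
Line 2: storm (1), circles (2), to (1), caterpillar (4) → 8 ✓
Line 3: the (1), smooth (1), sound (1) → 3 ✓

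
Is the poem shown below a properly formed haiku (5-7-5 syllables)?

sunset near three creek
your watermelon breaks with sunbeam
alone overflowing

Line 1: sunset (2), near (1), three (1), creek (1) → 5 ✓
Line 2: your (1), watermelon (4), breaks (1), with (1), sunbeam (2) → 9 (expected 7)
Line 3: alone (2), overflowing (4) → 6 (expected 5)

No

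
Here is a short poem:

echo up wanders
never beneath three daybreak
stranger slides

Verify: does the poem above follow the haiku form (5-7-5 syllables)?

Line 1: echo(2) + up(1) + wanders(2) = 5 ✓
Line 2: never(2) + beneath(2) + three(1) + daybreak(2) = 7 ✓
Line 3: stranger(2) + slides(1) = 3 (expected 5)

No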